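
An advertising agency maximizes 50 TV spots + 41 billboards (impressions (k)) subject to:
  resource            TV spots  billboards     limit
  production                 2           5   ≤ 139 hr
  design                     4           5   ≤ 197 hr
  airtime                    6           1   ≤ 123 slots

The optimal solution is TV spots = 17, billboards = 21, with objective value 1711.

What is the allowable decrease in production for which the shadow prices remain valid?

98

Binding constraints: production, airtime. The basis is B = [[2,5],[6,1]] with det -28.
Per unit decrease in production, x* moves by d = (0.0357, -0.2143).
The basis stays optimal until billboards reaches 0; allowable decrease = 98 hr.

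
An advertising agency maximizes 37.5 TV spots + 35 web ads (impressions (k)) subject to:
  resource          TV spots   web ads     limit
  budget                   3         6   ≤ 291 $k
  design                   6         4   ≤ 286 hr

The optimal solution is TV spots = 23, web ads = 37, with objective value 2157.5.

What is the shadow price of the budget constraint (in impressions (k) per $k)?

At the optimum: budget uses 291 of 291 (binding); design uses 286 of 286 (binding).
The binding rows give the dual system: 3·y_budget + 6·y_design = 37.5 and 6·y_budget + 4·y_design = 35.
→ y_budget = 2.5 and y_design = 5.
Shadow price of budget = 2.5.

2.5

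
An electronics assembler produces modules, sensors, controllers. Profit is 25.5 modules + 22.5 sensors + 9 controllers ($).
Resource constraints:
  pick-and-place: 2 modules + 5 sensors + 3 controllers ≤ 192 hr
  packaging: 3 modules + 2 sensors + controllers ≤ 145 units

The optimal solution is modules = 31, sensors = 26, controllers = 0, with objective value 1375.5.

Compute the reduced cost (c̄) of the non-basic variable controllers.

-3

Check each constraint at x*: pick-and-place 192/192 (tight); packaging 145/145 (tight).
From A_Bᵀ y = c: 2·y_pick-and-place + 3·y_packaging = 25.5; 5·y_pick-and-place + 2·y_packaging = 22.5.
Solving: y_pick-and-place = 1.5, y_packaging = 7.5.
Reduced cost of controllers: c₃ − yᵀa₃ = 9 − (1.5·3 + 7.5·1) = 9 − 12 = -3.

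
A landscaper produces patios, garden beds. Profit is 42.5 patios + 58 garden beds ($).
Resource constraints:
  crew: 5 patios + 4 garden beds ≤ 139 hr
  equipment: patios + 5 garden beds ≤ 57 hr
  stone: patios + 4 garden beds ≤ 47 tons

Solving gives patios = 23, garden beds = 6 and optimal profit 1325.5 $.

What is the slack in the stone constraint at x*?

0

stone used = 1·23 + 4·6 = 47; slack = 47 − 47 = 0.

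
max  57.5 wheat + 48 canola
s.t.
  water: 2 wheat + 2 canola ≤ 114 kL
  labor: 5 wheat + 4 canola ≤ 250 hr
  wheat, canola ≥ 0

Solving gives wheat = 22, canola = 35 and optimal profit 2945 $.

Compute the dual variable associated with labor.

9.5

Both water and labor are binding at x*.
Dual feasibility on the basic columns requires 2·y_water + 5·y_labor = 57.5, 2·y_water + 4·y_labor = 48.
This yields shadow prices y_water = 5, y_labor = 9.5.
Shadow price of labor = 9.5.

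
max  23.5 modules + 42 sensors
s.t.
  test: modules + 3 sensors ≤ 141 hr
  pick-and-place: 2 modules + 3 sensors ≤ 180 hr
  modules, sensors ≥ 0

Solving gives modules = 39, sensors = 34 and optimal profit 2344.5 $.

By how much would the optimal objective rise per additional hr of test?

4.5

Check each constraint at x*: test 141/141 (tight); pick-and-place 180/180 (tight).
The binding rows give the dual system: 1·y_test + 2·y_pick-and-place = 23.5 and 3·y_test + 3·y_pick-and-place = 42.
This yields shadow prices y_test = 4.5, y_pick-and-place = 9.5.
Shadow price of test = 4.5.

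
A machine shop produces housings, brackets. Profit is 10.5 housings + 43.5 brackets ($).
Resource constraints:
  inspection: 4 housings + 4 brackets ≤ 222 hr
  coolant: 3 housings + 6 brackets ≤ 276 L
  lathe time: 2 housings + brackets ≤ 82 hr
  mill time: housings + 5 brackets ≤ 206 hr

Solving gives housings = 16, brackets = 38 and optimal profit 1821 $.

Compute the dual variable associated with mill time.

7.5

At the optimum: inspection uses 216 of 222 (slack = 6); coolant uses 276 of 276 (binding); lathe time uses 70 of 82 (slack = 12); mill time uses 206 of 206 (binding).
Since inspection, lathe time are not tight, their duals are 0.
Dual feasibility on the basic columns requires 3·y_coolant + 1·y_mill time = 10.5, 6·y_coolant + 5·y_mill time = 43.5.
→ y_coolant = 1 and y_mill time = 7.5.
Shadow price of mill time = 7.5.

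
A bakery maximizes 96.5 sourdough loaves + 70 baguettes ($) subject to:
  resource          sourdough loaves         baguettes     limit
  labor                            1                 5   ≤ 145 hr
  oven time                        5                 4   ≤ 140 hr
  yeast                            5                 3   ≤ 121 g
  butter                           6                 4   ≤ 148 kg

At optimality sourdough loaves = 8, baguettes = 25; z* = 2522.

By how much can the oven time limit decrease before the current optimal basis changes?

12

Binding constraints: oven time, butter. The basis is B = [[5,4],[6,4]] with det -4.
Per unit decrease in oven time, x* moves by d = (1, -1.5).
The basis stays optimal until yeast becomes binding; allowable decrease = 12 hr.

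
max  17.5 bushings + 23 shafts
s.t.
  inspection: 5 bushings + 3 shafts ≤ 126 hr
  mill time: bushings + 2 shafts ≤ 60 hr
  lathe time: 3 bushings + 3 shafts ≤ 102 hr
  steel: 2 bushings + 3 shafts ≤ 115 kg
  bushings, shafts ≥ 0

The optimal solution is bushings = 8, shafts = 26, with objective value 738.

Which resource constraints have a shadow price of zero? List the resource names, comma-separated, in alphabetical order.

inspection: 118/126 (slack 8)
mill time: 60/60 (binding)
lathe time: 102/102 (binding)
steel: 94/115 (slack 21)
By complementary slackness, a constraint with positive slack has shadow price 0 → inspection, steel.

inspection, steel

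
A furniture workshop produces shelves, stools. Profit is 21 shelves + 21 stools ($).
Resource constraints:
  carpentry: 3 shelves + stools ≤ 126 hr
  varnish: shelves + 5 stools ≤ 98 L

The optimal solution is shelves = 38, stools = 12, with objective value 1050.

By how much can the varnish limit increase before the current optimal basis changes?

532

Binding constraints: carpentry, varnish. The basis is B = [[3,1],[1,5]] with det 14.
Per unit increase in varnish, x* moves by d = (-0.0714, 0.2143).
The basis stays optimal until shelves reaches 0; allowable increase = 532 L.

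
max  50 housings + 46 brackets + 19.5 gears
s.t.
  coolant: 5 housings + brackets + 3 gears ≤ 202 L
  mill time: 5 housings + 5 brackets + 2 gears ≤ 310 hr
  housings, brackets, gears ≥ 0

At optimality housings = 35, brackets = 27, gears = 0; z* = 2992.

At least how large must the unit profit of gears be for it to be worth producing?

Both coolant and mill time are binding at x*.
Dual feasibility on the basic columns requires 5·y_coolant + 5·y_mill time = 50, 1·y_coolant + 5·y_mill time = 46.
→ y_coolant = 1 and y_mill time = 9.
gears enters the basis when its profit ≥ yᵀa₃ = 1·3 + 9·2 = 21.

21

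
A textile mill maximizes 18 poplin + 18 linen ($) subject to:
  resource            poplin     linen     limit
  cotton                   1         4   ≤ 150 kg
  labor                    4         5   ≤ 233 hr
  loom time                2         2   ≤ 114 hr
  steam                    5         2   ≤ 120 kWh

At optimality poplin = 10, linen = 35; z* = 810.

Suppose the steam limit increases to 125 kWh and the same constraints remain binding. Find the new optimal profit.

825

At the optimum: cotton uses 150 of 150 (binding); labor uses 215 of 233 (slack = 18); loom time uses 90 of 114 (slack = 24); steam uses 120 of 120 (binding).
Since labor, loom time are not tight, their duals are 0.
Dual feasibility on the basic columns requires 1·y_cotton + 5·y_steam = 18, 4·y_cotton + 2·y_steam = 18.
This yields shadow prices y_cotton = 3, y_steam = 3.
Δz = y_steam·Δb = 3 × (5) = 15, so new z* = 810 + 15 = 825.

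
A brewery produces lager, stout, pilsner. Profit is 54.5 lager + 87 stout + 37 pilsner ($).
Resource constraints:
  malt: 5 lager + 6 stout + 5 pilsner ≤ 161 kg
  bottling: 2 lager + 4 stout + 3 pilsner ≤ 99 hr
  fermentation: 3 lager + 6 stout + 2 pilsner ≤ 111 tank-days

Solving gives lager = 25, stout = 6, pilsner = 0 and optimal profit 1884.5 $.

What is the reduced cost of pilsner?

Binding: malt and fermentation. Non-binding: bottling (25 unused).
Since bottling is not tight, its dual is 0.
The binding rows give the dual system: 5·y_malt + 3·y_fermentation = 54.5 and 6·y_malt + 6·y_fermentation = 87.
→ y_malt = 5.5 and y_fermentation = 9.
Reduced cost of pilsner: c₃ − yᵀa₃ = 37 − (5.5·5 + 9·2) = 37 − 45.5 = -8.5.

-8.5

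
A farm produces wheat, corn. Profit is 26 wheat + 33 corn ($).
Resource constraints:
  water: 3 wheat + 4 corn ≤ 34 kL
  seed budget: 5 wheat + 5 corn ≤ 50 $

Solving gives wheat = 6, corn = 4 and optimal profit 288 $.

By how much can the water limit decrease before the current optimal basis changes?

Binding constraints: water, seed budget. The basis is B = [[3,4],[5,5]] with det -5.
Per unit decrease in water, x* moves by d = (1, -1).
The basis stays optimal until corn reaches 0; allowable decrease = 4 kL.

4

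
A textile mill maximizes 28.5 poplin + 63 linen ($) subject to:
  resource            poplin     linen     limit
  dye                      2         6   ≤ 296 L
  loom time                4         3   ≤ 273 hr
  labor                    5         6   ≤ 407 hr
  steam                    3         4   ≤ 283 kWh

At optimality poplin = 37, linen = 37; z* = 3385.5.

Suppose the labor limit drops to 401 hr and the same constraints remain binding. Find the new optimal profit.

3370.5

At the optimum: dye uses 296 of 296 (binding); loom time uses 259 of 273 (slack = 14); labor uses 407 of 407 (binding); steam uses 259 of 283 (slack = 24).
By complementary slackness, y = 0 for the non-binding constraints.
Dual feasibility on the basic columns requires 2·y_dye + 5·y_labor = 28.5, 6·y_dye + 6·y_labor = 63.
Solving: y_dye = 8, y_labor = 2.5.
Δz = y_labor·Δb = 2.5 × (-6) = -15, so new z* = 3385.5 − 15 = 3370.5.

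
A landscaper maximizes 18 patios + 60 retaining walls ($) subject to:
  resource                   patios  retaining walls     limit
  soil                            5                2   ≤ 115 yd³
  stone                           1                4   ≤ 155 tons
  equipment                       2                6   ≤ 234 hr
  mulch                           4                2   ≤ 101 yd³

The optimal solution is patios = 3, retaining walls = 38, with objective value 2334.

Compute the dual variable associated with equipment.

6

Binding: stone and equipment. Non-binding: soil (24 unused), mulch (13 unused).
Since soil, mulch are not tight, their duals are 0.
From A_Bᵀ y = c: 1·y_stone + 2·y_equipment = 18; 4·y_stone + 6·y_equipment = 60.
This yields shadow prices y_stone = 6, y_equipment = 6.
Shadow price of equipment = 6.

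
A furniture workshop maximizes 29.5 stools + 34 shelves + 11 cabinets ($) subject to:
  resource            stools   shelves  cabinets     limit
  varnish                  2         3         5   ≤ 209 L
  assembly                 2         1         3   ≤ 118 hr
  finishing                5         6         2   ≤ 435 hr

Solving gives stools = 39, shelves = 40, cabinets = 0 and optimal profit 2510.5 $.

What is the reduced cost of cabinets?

Binding: assembly and finishing. Non-binding: varnish (11 unused).
Slack constraints have shadow price 0 (complementary slackness).
The binding rows give the dual system: 2·y_assembly + 5·y_finishing = 29.5 and 1·y_assembly + 6·y_finishing = 34.
Solving: y_assembly = 1, y_finishing = 5.5.
Reduced cost of cabinets: c₃ − yᵀa₃ = 11 − (1·3 + 5.5·2) = 11 − 14 = -3.

-3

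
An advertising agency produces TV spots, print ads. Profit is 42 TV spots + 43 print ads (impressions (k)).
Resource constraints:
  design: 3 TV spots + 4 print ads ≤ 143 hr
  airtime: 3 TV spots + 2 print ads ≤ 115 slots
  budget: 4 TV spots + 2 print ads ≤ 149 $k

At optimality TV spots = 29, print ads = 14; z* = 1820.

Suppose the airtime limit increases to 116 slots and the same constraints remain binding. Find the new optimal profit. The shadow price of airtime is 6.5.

Δb = 1, so new z* = 1820 + (6.5)·(1) = 1820 + 6.5 = 1826.5.

1826.5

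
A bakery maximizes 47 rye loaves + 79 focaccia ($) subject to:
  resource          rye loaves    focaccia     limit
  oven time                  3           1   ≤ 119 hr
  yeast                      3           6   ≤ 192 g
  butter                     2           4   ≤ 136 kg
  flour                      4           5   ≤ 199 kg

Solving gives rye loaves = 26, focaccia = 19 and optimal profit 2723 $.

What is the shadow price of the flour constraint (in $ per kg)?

Binding: yeast and flour. Non-binding: oven time (22 unused), butter (8 unused).
Since oven time, butter are not tight, their duals are 0.
The binding rows give the dual system: 3·y_yeast + 4·y_flour = 47 and 6·y_yeast + 5·y_flour = 79.
Solving: y_yeast = 9, y_flour = 5.
Shadow price of flour = 5.

5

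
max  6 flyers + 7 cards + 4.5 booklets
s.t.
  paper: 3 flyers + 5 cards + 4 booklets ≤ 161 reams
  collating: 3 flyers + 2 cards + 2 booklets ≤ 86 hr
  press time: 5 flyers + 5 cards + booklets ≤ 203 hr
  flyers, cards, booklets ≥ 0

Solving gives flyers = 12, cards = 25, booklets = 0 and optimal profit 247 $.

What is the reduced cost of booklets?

-1.5

Check each constraint at x*: paper 161/161 (tight); collating 86/86 (tight); press time 185/203 (slack 18).
Since press time is not tight, its dual is 0.
The binding rows give the dual system: 3·y_paper + 3·y_collating = 6 and 5·y_paper + 2·y_collating = 7.
This yields shadow prices y_paper = 1, y_collating = 1.
Reduced cost of booklets: c₃ − yᵀa₃ = 4.5 − (1·4 + 1·2) = 4.5 − 6 = -1.5.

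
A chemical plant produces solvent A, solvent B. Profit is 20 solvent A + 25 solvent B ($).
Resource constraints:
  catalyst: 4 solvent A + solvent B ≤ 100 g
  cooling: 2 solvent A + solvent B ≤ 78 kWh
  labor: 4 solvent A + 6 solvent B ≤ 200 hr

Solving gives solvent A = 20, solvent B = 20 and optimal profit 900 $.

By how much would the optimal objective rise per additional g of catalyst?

1

At the optimum: catalyst uses 100 of 100 (binding); cooling uses 60 of 78 (slack = 18); labor uses 200 of 200 (binding).
Slack constraints have shadow price 0 (complementary slackness).
The binding rows give the dual system: 4·y_catalyst + 4·y_labor = 20 and 1·y_catalyst + 6·y_labor = 25.
Solving: y_catalyst = 1, y_labor = 4.
Shadow price of catalyst = 1.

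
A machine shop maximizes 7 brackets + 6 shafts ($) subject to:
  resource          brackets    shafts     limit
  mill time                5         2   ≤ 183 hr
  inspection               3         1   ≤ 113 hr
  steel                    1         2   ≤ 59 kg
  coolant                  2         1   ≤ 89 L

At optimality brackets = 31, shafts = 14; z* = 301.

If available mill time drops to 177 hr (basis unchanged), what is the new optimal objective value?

295

Check each constraint at x*: mill time 183/183 (tight); inspection 107/113 (slack 6); steel 59/59 (tight); coolant 76/89 (slack 13).
Since inspection, coolant are not tight, their duals are 0.
From A_Bᵀ y = c: 5·y_mill time + 1·y_steel = 7; 2·y_mill time + 2·y_steel = 6.
Solving: y_mill time = 1, y_steel = 2.
Δz = y_mill time·Δb = 1 × (-6) = -6, so new z* = 301 − 6 = 295.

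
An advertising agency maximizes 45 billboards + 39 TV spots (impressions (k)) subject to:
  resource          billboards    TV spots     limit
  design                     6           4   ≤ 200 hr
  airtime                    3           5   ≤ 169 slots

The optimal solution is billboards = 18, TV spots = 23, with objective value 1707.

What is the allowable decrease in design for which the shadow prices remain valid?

Binding constraints: design, airtime. The basis is B = [[6,4],[3,5]] with det 18.
Per unit decrease in design, x* moves by d = (-0.2778, 0.1667).
The basis stays optimal until billboards reaches 0; allowable decrease = 64.8 hr.

64.8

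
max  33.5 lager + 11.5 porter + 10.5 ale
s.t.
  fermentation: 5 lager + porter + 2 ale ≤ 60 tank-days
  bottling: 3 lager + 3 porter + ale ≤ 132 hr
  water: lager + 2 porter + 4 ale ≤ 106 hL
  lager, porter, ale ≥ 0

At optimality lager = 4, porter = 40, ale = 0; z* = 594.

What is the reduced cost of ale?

-2.5

Binding: fermentation and bottling. Non-binding: water (22 unused).
Since water is not tight, its dual is 0.
From A_Bᵀ y = c: 5·y_fermentation + 3·y_bottling = 33.5; 1·y_fermentation + 3·y_bottling = 11.5.
Solving: y_fermentation = 5.5, y_bottling = 2.
Reduced cost of ale: c₃ − yᵀa₃ = 10.5 − (5.5·2 + 2·1) = 10.5 − 13 = -2.5.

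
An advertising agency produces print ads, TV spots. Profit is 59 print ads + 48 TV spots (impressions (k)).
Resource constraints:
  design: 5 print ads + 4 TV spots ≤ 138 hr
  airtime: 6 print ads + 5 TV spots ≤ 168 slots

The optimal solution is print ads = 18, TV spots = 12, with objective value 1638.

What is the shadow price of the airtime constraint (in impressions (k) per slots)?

4

Check each constraint at x*: design 138/138 (tight); airtime 168/168 (tight).
From A_Bᵀ y = c: 5·y_design + 6·y_airtime = 59; 4·y_design + 5·y_airtime = 48.
Solving: y_design = 7, y_airtime = 4.
Shadow price of airtime = 4.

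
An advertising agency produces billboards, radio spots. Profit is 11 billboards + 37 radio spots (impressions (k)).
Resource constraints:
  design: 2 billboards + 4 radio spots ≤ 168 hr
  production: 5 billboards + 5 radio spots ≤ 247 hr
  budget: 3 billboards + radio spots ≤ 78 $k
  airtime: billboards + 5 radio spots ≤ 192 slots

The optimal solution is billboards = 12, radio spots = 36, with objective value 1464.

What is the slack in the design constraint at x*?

design used = 2·12 + 4·36 = 168; slack = 168 − 168 = 0.

0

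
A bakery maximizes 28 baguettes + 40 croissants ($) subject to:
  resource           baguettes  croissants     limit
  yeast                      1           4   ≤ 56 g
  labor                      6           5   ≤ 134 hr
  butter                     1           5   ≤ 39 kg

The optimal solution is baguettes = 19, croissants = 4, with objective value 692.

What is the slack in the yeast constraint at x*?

21

yeast used = 1·19 + 4·4 = 35; slack = 56 − 35 = 21.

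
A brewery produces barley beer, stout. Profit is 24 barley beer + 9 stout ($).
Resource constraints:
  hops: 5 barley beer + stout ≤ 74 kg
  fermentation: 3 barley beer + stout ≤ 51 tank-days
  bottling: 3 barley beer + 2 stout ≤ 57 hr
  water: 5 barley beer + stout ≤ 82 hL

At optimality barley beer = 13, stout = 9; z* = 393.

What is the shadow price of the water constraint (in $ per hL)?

Binding: hops and bottling. Non-binding: fermentation (3 unused), water (8 unused).
Since fermentation, water are not tight, their duals are 0.
The binding rows give the dual system: 5·y_hops + 3·y_bottling = 24 and 1·y_hops + 2·y_bottling = 9.
→ y_hops = 3 and y_bottling = 3.
Shadow price of water = 0.

0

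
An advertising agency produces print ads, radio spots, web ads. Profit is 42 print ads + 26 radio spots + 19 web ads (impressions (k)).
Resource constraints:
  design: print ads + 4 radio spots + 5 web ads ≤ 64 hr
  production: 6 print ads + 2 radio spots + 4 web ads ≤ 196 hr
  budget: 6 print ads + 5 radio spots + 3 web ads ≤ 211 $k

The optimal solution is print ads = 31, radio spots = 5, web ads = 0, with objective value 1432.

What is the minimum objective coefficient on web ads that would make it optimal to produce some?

Check each constraint at x*: design 51/64 (slack 13); production 196/196 (tight); budget 211/211 (tight).
By complementary slackness, y = 0 for the non-binding constraint.
From A_Bᵀ y = c: 6·y_production + 6·y_budget = 42; 2·y_production + 5·y_budget = 26.
This yields shadow prices y_production = 3, y_budget = 4.
web ads enters the basis when its profit ≥ yᵀa₃ = 3·4 + 4·3 = 24.

24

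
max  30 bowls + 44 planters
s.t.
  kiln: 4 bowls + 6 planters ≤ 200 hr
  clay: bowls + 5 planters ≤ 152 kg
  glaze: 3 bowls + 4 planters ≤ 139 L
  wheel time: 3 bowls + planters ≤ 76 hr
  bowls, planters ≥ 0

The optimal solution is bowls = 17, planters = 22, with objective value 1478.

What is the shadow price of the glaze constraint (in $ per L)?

Binding: kiln and glaze. Non-binding: clay (25 unused), wheel time (3 unused).
Since clay, wheel time are not tight, their duals are 0.
Dual feasibility on the basic columns requires 4·y_kiln + 3·y_glaze = 30, 6·y_kiln + 4·y_glaze = 44.
Solving: y_kiln = 6, y_glaze = 2.
Shadow price of glaze = 2.

2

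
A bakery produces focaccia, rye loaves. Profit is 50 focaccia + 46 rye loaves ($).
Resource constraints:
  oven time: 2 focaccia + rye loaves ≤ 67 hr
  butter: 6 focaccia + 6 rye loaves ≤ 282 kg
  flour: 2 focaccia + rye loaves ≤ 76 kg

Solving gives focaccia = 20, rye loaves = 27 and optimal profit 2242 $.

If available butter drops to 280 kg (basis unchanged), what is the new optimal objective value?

At the optimum: oven time uses 67 of 67 (binding); butter uses 282 of 282 (binding); flour uses 67 of 76 (slack = 9).
Slack constraints have shadow price 0 (complementary slackness).
From A_Bᵀ y = c: 2·y_oven time + 6·y_butter = 50; 1·y_oven time + 6·y_butter = 46.
→ y_oven time = 4 and y_butter = 7.
Δz = y_butter·Δb = 7 × (-2) = -14, so new z* = 2242 − 14 = 2228.

2228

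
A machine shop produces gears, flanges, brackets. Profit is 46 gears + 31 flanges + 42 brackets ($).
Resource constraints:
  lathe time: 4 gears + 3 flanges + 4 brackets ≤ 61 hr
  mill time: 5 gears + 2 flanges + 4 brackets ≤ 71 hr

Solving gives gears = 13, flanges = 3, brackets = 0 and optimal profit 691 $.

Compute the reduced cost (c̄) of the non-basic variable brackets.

Both lathe time and mill time are binding at x*.
From A_Bᵀ y = c: 4·y_lathe time + 5·y_mill time = 46; 3·y_lathe time + 2·y_mill time = 31.
This yields shadow prices y_lathe time = 9, y_mill time = 2.
Reduced cost of brackets: c₃ − yᵀa₃ = 42 − (9·4 + 2·4) = 42 − 44 = -2.

-2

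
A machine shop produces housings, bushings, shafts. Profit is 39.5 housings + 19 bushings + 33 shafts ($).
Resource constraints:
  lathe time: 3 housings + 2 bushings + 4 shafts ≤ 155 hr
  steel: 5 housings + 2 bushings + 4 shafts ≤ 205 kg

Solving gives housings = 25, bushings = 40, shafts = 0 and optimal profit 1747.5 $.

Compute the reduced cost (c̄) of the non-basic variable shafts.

Check each constraint at x*: lathe time 155/155 (tight); steel 205/205 (tight).
The binding rows give the dual system: 3·y_lathe time + 5·y_steel = 39.5 and 2·y_lathe time + 2·y_steel = 19.
→ y_lathe time = 4 and y_steel = 5.5.
Reduced cost of shafts: c₃ − yᵀa₃ = 33 − (4·4 + 5.5·4) = 33 − 38 = -5.

-5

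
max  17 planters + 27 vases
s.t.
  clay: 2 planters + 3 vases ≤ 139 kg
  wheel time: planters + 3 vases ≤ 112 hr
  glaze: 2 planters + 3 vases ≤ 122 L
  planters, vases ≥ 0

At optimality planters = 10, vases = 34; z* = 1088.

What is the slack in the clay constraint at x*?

clay used = 2·10 + 3·34 = 122; slack = 139 − 122 = 17.

17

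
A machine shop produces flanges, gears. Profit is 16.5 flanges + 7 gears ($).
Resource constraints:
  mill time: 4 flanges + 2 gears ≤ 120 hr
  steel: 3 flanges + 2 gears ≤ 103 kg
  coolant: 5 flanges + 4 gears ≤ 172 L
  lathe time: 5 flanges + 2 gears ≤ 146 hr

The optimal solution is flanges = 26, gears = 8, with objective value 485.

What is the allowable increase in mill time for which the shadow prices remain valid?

2

Binding constraints: mill time, lathe time. The basis is B = [[4,2],[5,2]] with det -2.
Per unit increase in mill time, x* moves by d = (-1, 2.5).
The basis stays optimal until coolant becomes binding; allowable increase = 2 hr.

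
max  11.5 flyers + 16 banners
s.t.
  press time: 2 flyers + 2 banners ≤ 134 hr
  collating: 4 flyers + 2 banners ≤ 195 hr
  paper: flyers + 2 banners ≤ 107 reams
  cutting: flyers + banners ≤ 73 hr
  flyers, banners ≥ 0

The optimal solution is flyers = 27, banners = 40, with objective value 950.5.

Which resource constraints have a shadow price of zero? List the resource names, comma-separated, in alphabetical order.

collating, cutting

press time: 134/134 (binding)
collating: 188/195 (slack 7)
paper: 107/107 (binding)
cutting: 67/73 (slack 6)
By complementary slackness, a constraint with positive slack has shadow price 0 → collating, cutting.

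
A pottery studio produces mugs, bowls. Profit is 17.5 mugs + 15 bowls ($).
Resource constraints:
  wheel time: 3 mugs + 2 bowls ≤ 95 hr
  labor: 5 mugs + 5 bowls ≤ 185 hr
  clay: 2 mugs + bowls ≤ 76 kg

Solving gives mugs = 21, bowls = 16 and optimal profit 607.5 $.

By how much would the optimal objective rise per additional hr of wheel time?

Check each constraint at x*: wheel time 95/95 (tight); labor 185/185 (tight); clay 58/76 (slack 18).
Since clay is not tight, its dual is 0.
The binding rows give the dual system: 3·y_wheel time + 5·y_labor = 17.5 and 2·y_wheel time + 5·y_labor = 15.
This yields shadow prices y_wheel time = 2.5, y_labor = 2.
Shadow price of wheel time = 2.5.

2.5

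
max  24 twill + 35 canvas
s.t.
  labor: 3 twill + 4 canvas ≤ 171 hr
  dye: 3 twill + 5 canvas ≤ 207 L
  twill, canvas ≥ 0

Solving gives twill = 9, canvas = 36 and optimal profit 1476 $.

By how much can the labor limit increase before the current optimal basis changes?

Binding constraints: labor, dye. The basis is B = [[3,4],[3,5]] with det 3.
Per unit increase in labor, x* moves by d = (1.6667, -1).
The basis stays optimal until canvas reaches 0; allowable increase = 36 hr.

36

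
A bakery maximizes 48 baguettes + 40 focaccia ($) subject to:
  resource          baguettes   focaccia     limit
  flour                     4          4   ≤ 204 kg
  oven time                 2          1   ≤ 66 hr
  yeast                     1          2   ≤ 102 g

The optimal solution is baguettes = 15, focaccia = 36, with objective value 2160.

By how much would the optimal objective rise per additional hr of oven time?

8

At the optimum: flour uses 204 of 204 (binding); oven time uses 66 of 66 (binding); yeast uses 87 of 102 (slack = 15).
By complementary slackness, y = 0 for the non-binding constraint.
Dual feasibility on the basic columns requires 4·y_flour + 2·y_oven time = 48, 4·y_flour + 1·y_oven time = 40.
This yields shadow prices y_flour = 8, y_oven time = 8.
Shadow price of oven time = 8.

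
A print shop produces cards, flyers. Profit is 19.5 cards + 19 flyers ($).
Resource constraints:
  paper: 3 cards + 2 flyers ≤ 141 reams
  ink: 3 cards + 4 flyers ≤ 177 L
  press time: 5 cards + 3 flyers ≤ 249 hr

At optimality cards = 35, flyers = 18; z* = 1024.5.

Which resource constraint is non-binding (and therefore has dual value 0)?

press time

paper: 141/141 (binding)
ink: 177/177 (binding)
press time: 229/249 (slack 20)
By complementary slackness, a constraint with positive slack has shadow price 0 → press time.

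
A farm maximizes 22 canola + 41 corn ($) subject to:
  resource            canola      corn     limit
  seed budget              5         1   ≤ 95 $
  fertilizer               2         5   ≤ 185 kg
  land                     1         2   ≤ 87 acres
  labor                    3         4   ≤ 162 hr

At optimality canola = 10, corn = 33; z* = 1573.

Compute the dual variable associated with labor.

4

Check each constraint at x*: seed budget 83/95 (slack 12); fertilizer 185/185 (tight); land 76/87 (slack 11); labor 162/162 (tight).
By complementary slackness, y = 0 for the non-binding constraints.
Dual feasibility on the basic columns requires 2·y_fertilizer + 3·y_labor = 22, 5·y_fertilizer + 4·y_labor = 41.
This yields shadow prices y_fertilizer = 5, y_labor = 4.
Shadow price of labor = 4.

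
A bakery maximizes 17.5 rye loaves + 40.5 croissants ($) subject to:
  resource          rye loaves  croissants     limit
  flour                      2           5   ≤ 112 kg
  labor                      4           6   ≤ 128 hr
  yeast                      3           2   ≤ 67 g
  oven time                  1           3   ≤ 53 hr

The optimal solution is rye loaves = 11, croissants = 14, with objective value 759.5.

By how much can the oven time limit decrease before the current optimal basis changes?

3.6

Binding constraints: labor, oven time. The basis is B = [[4,6],[1,3]] with det 6.
Per unit decrease in oven time, x* moves by d = (1, -0.6667).
The basis stays optimal until yeast becomes binding; allowable decrease = 3.6 hr.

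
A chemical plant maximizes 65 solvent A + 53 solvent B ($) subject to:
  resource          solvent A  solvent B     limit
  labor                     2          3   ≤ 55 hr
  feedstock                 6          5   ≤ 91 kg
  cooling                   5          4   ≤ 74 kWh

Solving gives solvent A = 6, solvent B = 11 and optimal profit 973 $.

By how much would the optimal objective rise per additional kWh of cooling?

7

At the optimum: labor uses 45 of 55 (slack = 10); feedstock uses 91 of 91 (binding); cooling uses 74 of 74 (binding).
By complementary slackness, y = 0 for the non-binding constraint.
From A_Bᵀ y = c: 6·y_feedstock + 5·y_cooling = 65; 5·y_feedstock + 4·y_cooling = 53.
Solving: y_feedstock = 5, y_cooling = 7.
Shadow price of cooling = 7.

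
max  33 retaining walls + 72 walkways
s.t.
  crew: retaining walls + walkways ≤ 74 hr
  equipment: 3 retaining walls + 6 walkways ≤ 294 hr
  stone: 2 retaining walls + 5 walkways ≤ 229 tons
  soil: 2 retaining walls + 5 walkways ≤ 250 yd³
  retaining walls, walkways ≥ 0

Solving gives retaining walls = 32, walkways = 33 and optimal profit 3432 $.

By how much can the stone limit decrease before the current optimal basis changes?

Binding constraints: equipment, stone. The basis is B = [[3,6],[2,5]] with det 3.
Per unit decrease in stone, x* moves by d = (2, -1).
The basis stays optimal until crew becomes binding; allowable decrease = 9 tons.

9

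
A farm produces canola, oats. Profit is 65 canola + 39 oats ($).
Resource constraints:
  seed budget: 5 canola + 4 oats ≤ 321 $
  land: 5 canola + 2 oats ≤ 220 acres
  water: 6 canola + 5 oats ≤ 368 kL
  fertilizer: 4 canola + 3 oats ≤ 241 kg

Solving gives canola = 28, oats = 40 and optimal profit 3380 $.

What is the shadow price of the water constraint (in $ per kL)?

Binding: land and water. Non-binding: seed budget (21 unused), fertilizer (9 unused).
Since seed budget, fertilizer are not tight, their duals are 0.
The binding rows give the dual system: 5·y_land + 6·y_water = 65 and 2·y_land + 5·y_water = 39.
→ y_land = 7 and y_water = 5.
Shadow price of water = 5.

5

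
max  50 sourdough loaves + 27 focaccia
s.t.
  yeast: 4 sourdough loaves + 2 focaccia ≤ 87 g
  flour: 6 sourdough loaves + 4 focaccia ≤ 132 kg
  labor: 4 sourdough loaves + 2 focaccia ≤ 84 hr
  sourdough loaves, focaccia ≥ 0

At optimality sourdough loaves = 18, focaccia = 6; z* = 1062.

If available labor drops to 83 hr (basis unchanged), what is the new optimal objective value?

1052.5

At the optimum: yeast uses 84 of 87 (slack = 3); flour uses 132 of 132 (binding); labor uses 84 of 84 (binding).
By complementary slackness, y = 0 for the non-binding constraint.
From A_Bᵀ y = c: 6·y_flour + 4·y_labor = 50; 4·y_flour + 2·y_labor = 27.
Solving: y_flour = 2, y_labor = 9.5.
Δz = y_labor·Δb = 9.5 × (-1) = -9.5, so new z* = 1062 − 9.5 = 1052.5.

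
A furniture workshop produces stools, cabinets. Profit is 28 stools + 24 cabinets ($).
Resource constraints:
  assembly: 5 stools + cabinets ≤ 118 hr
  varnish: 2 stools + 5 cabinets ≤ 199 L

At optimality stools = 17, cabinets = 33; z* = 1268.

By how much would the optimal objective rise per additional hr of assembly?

Both assembly and varnish are binding at x*.
From A_Bᵀ y = c: 5·y_assembly + 2·y_varnish = 28; 1·y_assembly + 5·y_varnish = 24.
→ y_assembly = 4 and y_varnish = 4.
Shadow price of assembly = 4.

4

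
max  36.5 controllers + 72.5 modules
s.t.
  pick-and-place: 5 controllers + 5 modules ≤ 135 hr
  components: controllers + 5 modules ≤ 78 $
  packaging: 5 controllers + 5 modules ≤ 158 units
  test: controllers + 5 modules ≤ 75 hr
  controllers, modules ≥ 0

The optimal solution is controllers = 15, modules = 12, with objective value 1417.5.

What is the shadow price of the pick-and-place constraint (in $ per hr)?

Binding: pick-and-place and test. Non-binding: components (3 unused), packaging (23 unused).
Since components, packaging are not tight, their duals are 0.
The binding rows give the dual system: 5·y_pick-and-place + 1·y_test = 36.5 and 5·y_pick-and-place + 5·y_test = 72.5.
This yields shadow prices y_pick-and-place = 5.5, y_test = 9.
Shadow price of pick-and-place = 5.5.

5.5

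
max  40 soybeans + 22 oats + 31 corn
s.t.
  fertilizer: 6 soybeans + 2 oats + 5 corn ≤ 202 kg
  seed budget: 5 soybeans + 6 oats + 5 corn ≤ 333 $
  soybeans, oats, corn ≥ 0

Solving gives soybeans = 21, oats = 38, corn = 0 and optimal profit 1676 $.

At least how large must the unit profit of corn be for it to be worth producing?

Both fertilizer and seed budget are binding at x*.
The binding rows give the dual system: 6·y_fertilizer + 5·y_seed budget = 40 and 2·y_fertilizer + 6·y_seed budget = 22.
This yields shadow prices y_fertilizer = 5, y_seed budget = 2.
corn enters the basis when its profit ≥ yᵀa₃ = 5·5 + 2·5 = 35.

35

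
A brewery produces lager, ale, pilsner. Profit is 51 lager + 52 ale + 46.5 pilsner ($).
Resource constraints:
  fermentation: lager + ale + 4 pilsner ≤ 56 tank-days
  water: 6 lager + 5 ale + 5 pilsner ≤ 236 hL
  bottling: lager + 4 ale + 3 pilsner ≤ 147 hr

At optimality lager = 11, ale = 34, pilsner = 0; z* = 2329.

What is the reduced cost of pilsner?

Check each constraint at x*: fermentation 45/56 (slack 11); water 236/236 (tight); bottling 147/147 (tight).
By complementary slackness, y = 0 for the non-binding constraint.
Dual feasibility on the basic columns requires 6·y_water + 1·y_bottling = 51, 5·y_water + 4·y_bottling = 52.
→ y_water = 8 and y_bottling = 3.
Reduced cost of pilsner: c₃ − yᵀa₃ = 46.5 − (8·5 + 3·3) = 46.5 − 49 = -2.5.

-2.5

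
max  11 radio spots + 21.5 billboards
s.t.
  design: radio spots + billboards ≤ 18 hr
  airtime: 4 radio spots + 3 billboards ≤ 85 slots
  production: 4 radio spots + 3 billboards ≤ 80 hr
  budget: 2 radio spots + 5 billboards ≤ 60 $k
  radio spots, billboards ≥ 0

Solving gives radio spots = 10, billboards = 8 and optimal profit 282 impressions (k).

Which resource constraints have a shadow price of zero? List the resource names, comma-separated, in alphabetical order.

design: 18/18 (binding)
airtime: 64/85 (slack 21)
production: 64/80 (slack 16)
budget: 60/60 (binding)
By complementary slackness, a constraint with positive slack has shadow price 0 → airtime, production.

airtime, production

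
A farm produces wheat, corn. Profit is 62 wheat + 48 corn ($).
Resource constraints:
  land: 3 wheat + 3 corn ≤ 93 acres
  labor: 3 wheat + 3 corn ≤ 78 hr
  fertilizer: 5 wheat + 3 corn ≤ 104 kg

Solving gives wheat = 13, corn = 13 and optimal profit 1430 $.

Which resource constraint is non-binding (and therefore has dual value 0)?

land

land: 78/93 (slack 15)
labor: 78/78 (binding)
fertilizer: 104/104 (binding)
By complementary slackness, a constraint with positive slack has shadow price 0 → land.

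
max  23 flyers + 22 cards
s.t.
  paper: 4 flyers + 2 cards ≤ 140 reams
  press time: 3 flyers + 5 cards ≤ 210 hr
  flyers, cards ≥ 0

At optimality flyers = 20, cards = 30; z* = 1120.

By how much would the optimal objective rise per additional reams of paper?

3.5

Both paper and press time are binding at x*.
The binding rows give the dual system: 4·y_paper + 3·y_press time = 23 and 2·y_paper + 5·y_press time = 22.
This yields shadow prices y_paper = 3.5, y_press time = 3.
Shadow price of paper = 3.5.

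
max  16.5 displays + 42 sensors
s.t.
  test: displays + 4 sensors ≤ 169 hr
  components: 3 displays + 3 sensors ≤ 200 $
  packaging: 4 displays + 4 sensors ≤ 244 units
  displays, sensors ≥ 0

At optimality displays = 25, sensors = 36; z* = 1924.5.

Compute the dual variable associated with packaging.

2

Check each constraint at x*: test 169/169 (tight); components 183/200 (slack 17); packaging 244/244 (tight).
By complementary slackness, y = 0 for the non-binding constraint.
The binding rows give the dual system: 1·y_test + 4·y_packaging = 16.5 and 4·y_test + 4·y_packaging = 42.
Solving: y_test = 8.5, y_packaging = 2.
Shadow price of packaging = 2.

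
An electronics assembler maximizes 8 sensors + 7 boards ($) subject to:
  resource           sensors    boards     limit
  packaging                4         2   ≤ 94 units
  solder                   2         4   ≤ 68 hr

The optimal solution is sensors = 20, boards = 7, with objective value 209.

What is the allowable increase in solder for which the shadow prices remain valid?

Binding constraints: packaging, solder. The basis is B = [[4,2],[2,4]] with det 12.
Per unit increase in solder, x* moves by d = (-0.1667, 0.3333).
The basis stays optimal until sensors reaches 0; allowable increase = 120 hr.

120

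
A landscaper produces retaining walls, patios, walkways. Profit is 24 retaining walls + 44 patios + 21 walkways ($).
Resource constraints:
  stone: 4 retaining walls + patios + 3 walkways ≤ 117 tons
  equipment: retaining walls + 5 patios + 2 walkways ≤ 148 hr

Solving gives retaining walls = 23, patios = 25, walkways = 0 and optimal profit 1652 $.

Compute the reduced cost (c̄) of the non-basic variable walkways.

-7

At the optimum: stone uses 117 of 117 (binding); equipment uses 148 of 148 (binding).
From A_Bᵀ y = c: 4·y_stone + 1·y_equipment = 24; 1·y_stone + 5·y_equipment = 44.
Solving: y_stone = 4, y_equipment = 8.
Reduced cost of walkways: c₃ − yᵀa₃ = 21 − (4·3 + 8·2) = 21 − 28 = -7.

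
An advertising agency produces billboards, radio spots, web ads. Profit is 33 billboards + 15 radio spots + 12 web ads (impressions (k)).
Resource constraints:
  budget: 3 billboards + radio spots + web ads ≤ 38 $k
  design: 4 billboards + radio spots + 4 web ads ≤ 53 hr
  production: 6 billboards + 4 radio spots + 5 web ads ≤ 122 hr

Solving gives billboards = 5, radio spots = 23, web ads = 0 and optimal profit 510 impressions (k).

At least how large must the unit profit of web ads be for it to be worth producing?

17

At the optimum: budget uses 38 of 38 (binding); design uses 43 of 53 (slack = 10); production uses 122 of 122 (binding).
Since design is not tight, its dual is 0.
The binding rows give the dual system: 3·y_budget + 6·y_production = 33 and 1·y_budget + 4·y_production = 15.
This yields shadow prices y_budget = 7, y_production = 2.
web ads enters the basis when its profit ≥ yᵀa₃ = 7·1 + 2·5 = 17.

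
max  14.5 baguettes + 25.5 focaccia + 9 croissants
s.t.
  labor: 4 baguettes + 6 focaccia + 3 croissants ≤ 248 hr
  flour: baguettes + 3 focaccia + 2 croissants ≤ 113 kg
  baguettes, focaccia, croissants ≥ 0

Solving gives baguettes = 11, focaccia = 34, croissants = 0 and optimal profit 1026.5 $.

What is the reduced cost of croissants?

Check each constraint at x*: labor 248/248 (tight); flour 113/113 (tight).
From A_Bᵀ y = c: 4·y_labor + 1·y_flour = 14.5; 6·y_labor + 3·y_flour = 25.5.
Solving: y_labor = 3, y_flour = 2.5.
Reduced cost of croissants: c₃ − yᵀa₃ = 9 − (3·3 + 2.5·2) = 9 − 14 = -5.

-5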